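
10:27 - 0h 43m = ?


Start: 627 minutes from midnight
Subtract: 43 minutes
Remaining: 627 - 43 = 584
Hours: 9, Minutes: 44

09:44


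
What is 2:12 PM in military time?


Input: 2:12 PM
PM: 2 + 12 = 14

14:12


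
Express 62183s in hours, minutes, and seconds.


17h 16m 23s

Hours: 62183 ÷ 3600 = 17 remainder 983
Minutes: 983 ÷ 60 = 16 remainder 23
Seconds: 23


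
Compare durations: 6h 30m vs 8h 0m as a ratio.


13:16 (0.81)

Duration 1: 390 minutes
Duration 2: 480 minutes
Ratio = 390:480
GCD = 30
Simplified = 13:16
As a decimal: 13/16 ≈ 0.81


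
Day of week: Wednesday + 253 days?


Start: Wednesday (index 2)
(2 + 253) mod 7
= 255 mod 7
= 3
Index 3 → Thursday

Thursday


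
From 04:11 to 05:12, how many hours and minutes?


End time in minutes: 5×60 + 12 = 312
Start time in minutes: 4×60 + 11 = 251
Difference = 312 - 251 = 61 minutes
= 1 hours 1 minutes

1h 1m


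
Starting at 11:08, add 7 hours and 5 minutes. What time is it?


18:13

Start: 668 minutes from midnight
Add: 425 minutes
Total: 1093 minutes
Hours: 1093 ÷ 60 = 18 remainder 13


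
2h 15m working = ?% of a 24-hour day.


Time: 135 minutes
Day: 1440 minutes
Percentage = (135/1440) × 100 ≈ 9.4%

9.4%


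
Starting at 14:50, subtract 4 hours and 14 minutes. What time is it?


Start: 890 minutes from midnight
Subtract: 254 minutes
Remaining: 890 - 254 = 636
Hours: 10, Minutes: 36

10:36


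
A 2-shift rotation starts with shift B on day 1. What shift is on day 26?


Shifts: A, B
Start: B (index 1)
Day 26: (1 + 26 - 1) mod 2
= 26 mod 2
= 0
Index 0 → shift A

Shift A


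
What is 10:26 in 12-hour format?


Hour: 10
10 < 12 → AM

10:26 AM


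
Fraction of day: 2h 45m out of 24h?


Total minutes: 2×60 + 45 = 165
Day = 24×60 = 1440 minutes
Fraction = 165/1440 ≈ 0.1146
As a percentage: 165/1440 × 100 ≈ 11.46%

0.1146 (11.46%)


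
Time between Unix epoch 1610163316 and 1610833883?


Difference = 1610833883 - 1610163316 = 670567 seconds
In hours: 670567 / 3600 ≈ 186.3
In days: 670567 / 86400 ≈ 7.76

670567 seconds (186.3 hours / 7.76 days)


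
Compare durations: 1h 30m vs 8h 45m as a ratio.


Duration 1: 90 minutes
Duration 2: 525 minutes
Ratio = 90:525
GCD = 15
Simplified = 6:35
As a decimal: 6/35 ≈ 0.17

6:35 (0.17)


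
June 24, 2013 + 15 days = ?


Start: June 24, 2013
Add 15 days
June 24 → July 1: 30 - 24 + 1 = 7 days (15 - 7 = 8 left)
July 1 + 8 = July 9, 2013

July 9, 2013


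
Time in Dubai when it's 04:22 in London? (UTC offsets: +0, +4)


08:22

Time difference = UTC+4 - UTC+0 = +4 hours
New hour = (4 + 4) mod 24
= 8 mod 24 = 8
Minutes unchanged → 08:22


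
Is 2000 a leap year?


Yes

Rules: divisible by 4 AND (not by 100 OR by 400)
2000 ÷ 4 = 500 exactly → divisible by 4
2000 ÷ 100 = 20 exactly → divisible by 100
2000 ÷ 400 = 5 exactly → divisible by 400
Divisible by 400 → leap year


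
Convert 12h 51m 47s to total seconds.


46307 seconds

Hours: 12 × 3600 = 43200
Minutes: 51 × 60 = 3060
Seconds: 47
Total = 43200 + 3060 + 47 = 46307


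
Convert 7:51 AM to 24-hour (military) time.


07:51

Input: 7:51 AM
AM hour stays: 7


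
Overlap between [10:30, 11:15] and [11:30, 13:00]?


Meeting A: 630-675 (in minutes from midnight)
Meeting B: 690-780
Overlap start = max(630, 690) = 690
Overlap end = min(675, 780) = 675
Overlap = max(0, 675 - 690) = 0 min

0 minutes


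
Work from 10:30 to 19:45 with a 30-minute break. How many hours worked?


8h 45m (525 minutes)

Total time = (19×60+45) - (10×60+30)
= 1185 - 630 = 555 min
Minus break: 555 - 30 = 525 min
= 8h 45m


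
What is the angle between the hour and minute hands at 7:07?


Hour hand = 7×30 + 7×0.5 = 213.5°
Minute hand = 7×6 = 42°
Difference = |213.5 - 42| = 171.5°

171.5°


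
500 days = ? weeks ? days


71 weeks 3 days

Weeks: 500 ÷ 7 = 71 remainder 3


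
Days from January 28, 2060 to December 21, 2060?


From January 28, 2060 to December 21, 2060
Rest of January 2060: 31 - 28 = 3
Full months: February 2060 29, March 31, April 30, May 31, June 30, July 31, August 31, September 30, October 31, November 30
Days into December 2060: 21
Total = 3 + 29 + 31 + 30 + 31 + 30 + 31 + 31 + 30 + 31 + 30 + 21 = 328 days

328 days


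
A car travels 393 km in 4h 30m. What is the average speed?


87.3 km/h

Distance: 393 km
Time: 4h 30m = 270 min = 270/60 = 9/2 hours
Speed = 393 ÷ (9/2) = 393 × 2 / 9 = 786/9 ≈ 87.3 km/h


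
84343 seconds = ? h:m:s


23h 25m 43s

Hours: 84343 ÷ 3600 = 23 remainder 1543
Minutes: 1543 ÷ 60 = 25 remainder 43
Seconds: 43


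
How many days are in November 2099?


Month: November (month 11)
November has 30 days

30 days


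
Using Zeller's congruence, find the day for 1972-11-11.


Zeller's congruence:
q=11, m=11, k=72, j=19
h = (11 + ⌊13×12/5⌋ + 72 + ⌊72/4⌋ + ⌊19/4⌋ - 2×19) mod 7
= (11 + 31 + 72 + 18 + 4 - 38) mod 7
= 98 mod 7 = 0
h=0 → Saturday

Saturday


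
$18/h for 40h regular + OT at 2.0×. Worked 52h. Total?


Regular: 40h × $18 = $720.00
Overtime: 52 - 40 = 12h
OT pay: 12h × $18 × 2.0 = $432.00
Total = $720.00 + $432.00 = $1152.00

$1152.00


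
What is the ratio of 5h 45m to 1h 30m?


23:6 (3.83)

Duration 1: 345 minutes
Duration 2: 90 minutes
Ratio = 345:90
GCD = 15
Simplified = 23:6
As a decimal: 23/6 ≈ 3.83


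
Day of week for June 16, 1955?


Thursday

Zeller's congruence:
q=16, m=6, k=55, j=19
h = (16 + ⌊13×7/5⌋ + 55 + ⌊55/4⌋ + ⌊19/4⌋ - 2×19) mod 7
= (16 + 18 + 55 + 13 + 4 - 38) mod 7
= 68 mod 7 = 5
h=5 → Thursday


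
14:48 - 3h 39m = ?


Start: 888 minutes from midnight
Subtract: 219 minutes
Remaining: 888 - 219 = 669
Hours: 11, Minutes: 9

11:09


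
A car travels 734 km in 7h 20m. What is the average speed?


100.1 km/h

Distance: 734 km
Time: 7h 20m = 440 min = 440/60 = 22/3 hours
Speed = 734 ÷ (22/3) = 734 × 3 / 22 = 2202/22 ≈ 100.1 km/h


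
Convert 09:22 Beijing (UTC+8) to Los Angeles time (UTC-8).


17:22 (previous day)

Time difference = UTC-8 - UTC+8 = -16 hours
New hour = (9 -16) mod 24
= -7 mod 24 = 17
Minutes unchanged → 17:22; -7 < 0 → previous day


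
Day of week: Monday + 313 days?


Start: Monday (index 0)
(0 + 313) mod 7
= 313 mod 7
= 5
Index 5 → Saturday

Saturday


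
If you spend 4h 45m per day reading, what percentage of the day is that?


Time: 285 minutes
Day: 1440 minutes
Percentage = (285/1440) × 100 ≈ 19.8%

19.8%


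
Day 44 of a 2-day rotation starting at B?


Shifts: A, B
Start: B (index 1)
Day 44: (1 + 44 - 1) mod 2
= 44 mod 2
= 0
Index 0 → shift A

Shift A


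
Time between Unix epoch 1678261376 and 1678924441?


Difference = 1678924441 - 1678261376 = 663065 seconds
In hours: 663065 / 3600 ≈ 184.2
In days: 663065 / 86400 ≈ 7.67

663065 seconds (184.2 hours / 7.67 days)


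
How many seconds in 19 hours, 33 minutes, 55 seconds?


70435 seconds

Hours: 19 × 3600 = 68400
Minutes: 33 × 60 = 1980
Seconds: 55
Total = 68400 + 1980 + 55 = 70435


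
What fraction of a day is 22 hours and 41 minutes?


Total minutes: 22×60 + 41 = 1361
Day = 24×60 = 1440 minutes
Fraction = 1361/1440 ≈ 0.9451
As a percentage: 1361/1440 × 100 ≈ 94.51%

0.9451 (94.51%)


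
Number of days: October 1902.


31 days

Month: October (month 10)
October has 31 days


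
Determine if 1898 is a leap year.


Rules: divisible by 4 AND (not by 100 OR by 400)
1898 ÷ 4 = 474 remainder 2 → not divisible by 4
Not divisible by 4 → not a leap year

No


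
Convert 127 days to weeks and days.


Weeks: 127 ÷ 7 = 18 remainder 1

18 weeks 1 days


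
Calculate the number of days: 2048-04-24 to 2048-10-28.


From April 24, 2048 to October 28, 2048
Rest of April 2048: 30 - 24 = 6
Full months: May 31, June 30, July 31, August 31, September 30
Days into October 2048: 28
Total = 6 + 31 + 30 + 31 + 31 + 30 + 28 = 187 days

187 days


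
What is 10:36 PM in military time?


Input: 10:36 PM
PM: 10 + 12 = 22

22:36


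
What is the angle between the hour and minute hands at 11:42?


Hour hand = 11×30 + 42×0.5 = 351.0°
Minute hand = 42×6 = 252°
Difference = |351.0 - 252| = 99.0°

99.0°


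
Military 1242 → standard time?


Hour: 12
12 → 12 PM (noon)

12:42 PM


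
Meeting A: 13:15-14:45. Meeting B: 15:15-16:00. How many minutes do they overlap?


0 minutes

Meeting A: 795-885 (in minutes from midnight)
Meeting B: 915-960
Overlap start = max(795, 915) = 915
Overlap end = min(885, 960) = 885
Overlap = max(0, 885 - 915) = 0 min


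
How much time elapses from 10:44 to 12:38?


1h 54m

End time in minutes: 12×60 + 38 = 758
Start time in minutes: 10×60 + 44 = 644
Difference = 758 - 644 = 114 minutes
= 1 hours 54 minutes


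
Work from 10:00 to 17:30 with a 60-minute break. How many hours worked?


6h 30m (390 minutes)

Total time = (17×60+30) - (10×60+0)
= 1050 - 600 = 450 min
Minus break: 450 - 60 = 390 min
= 6h 30m


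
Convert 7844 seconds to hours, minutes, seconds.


2h 10m 44s

Hours: 7844 ÷ 3600 = 2 remainder 644
Minutes: 644 ÷ 60 = 10 remainder 44
Seconds: 44


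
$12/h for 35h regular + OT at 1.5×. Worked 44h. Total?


$582.00

Regular: 35h × $12 = $420.00
Overtime: 44 - 35 = 9h
OT pay: 9h × $12 × 1.5 = $162.00
Total = $420.00 + $162.00 = $582.00


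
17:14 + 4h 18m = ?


21:32

Start: 1034 minutes from midnight
Add: 258 minutes
Total: 1292 minutes
Hours: 1292 ÷ 60 = 21 remainder 32


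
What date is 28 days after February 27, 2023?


March 27, 2023

Start: February 27, 2023
Add 28 days
February 27 → March 1: 28 - 27 + 1 = 2 days (28 - 2 = 26 left)
March 1 + 26 = March 27, 2023


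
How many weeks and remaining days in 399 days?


Weeks: 399 ÷ 7 = 57 remainder 0

57 weeks 0 days


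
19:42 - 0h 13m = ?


Start: 1182 minutes from midnight
Subtract: 13 minutes
Remaining: 1182 - 13 = 1169
Hours: 19, Minutes: 29

19:29


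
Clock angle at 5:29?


Hour hand = 5×30 + 29×0.5 = 164.5°
Minute hand = 29×6 = 174°
Difference = |164.5 - 174| = 9.5°

9.5°


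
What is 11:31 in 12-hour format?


Hour: 11
11 < 12 → AM

11:31 AM


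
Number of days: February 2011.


28 days

Month: February (month 2)
February: 28 or 29 (leap year)
2011 leap year? No


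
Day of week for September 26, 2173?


Zeller's congruence:
q=26, m=9, k=73, j=21
h = (26 + ⌊13×10/5⌋ + 73 + ⌊73/4⌋ + ⌊21/4⌋ - 2×21) mod 7
= (26 + 26 + 73 + 18 + 5 - 42) mod 7
= 106 mod 7 = 1
h=1 → Sunday

Sunday


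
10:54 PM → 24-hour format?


Input: 10:54 PM
PM: 10 + 12 = 22

22:54


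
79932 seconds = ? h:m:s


Hours: 79932 ÷ 3600 = 22 remainder 732
Minutes: 732 ÷ 60 = 12 remainder 12
Seconds: 12

22h 12m 12s


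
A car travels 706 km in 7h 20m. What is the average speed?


96.3 km/h

Distance: 706 km
Time: 7h 20m = 440 min = 440/60 = 22/3 hours
Speed = 706 ÷ (22/3) = 706 × 3 / 22 = 2118/22 ≈ 96.3 km/h


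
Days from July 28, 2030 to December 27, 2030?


From July 28, 2030 to December 27, 2030
Rest of July 2030: 31 - 28 = 3
Full months: August 31, September 30, October 31, November 30
Days into December 2030: 27
Total = 3 + 31 + 30 + 31 + 30 + 27 = 152 days

152 days


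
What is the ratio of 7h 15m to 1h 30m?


Duration 1: 435 minutes
Duration 2: 90 minutes
Ratio = 435:90
GCD = 15
Simplified = 29:6
As a decimal: 29/6 ≈ 4.83

29:6 (4.83)


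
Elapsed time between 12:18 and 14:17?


1h 59m

End time in minutes: 14×60 + 17 = 857
Start time in minutes: 12×60 + 18 = 738
Difference = 857 - 738 = 119 minutes
= 1 hours 59 minutes


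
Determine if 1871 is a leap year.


No

Rules: divisible by 4 AND (not by 100 OR by 400)
1871 ÷ 4 = 467 remainder 3 → not divisible by 4
Not divisible by 4 → not a leap year


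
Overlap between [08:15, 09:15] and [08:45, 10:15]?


30 minutes

Meeting A: 495-555 (in minutes from midnight)
Meeting B: 525-615
Overlap start = max(495, 525) = 525
Overlap end = min(555, 615) = 555
Overlap = max(0, 555 - 525) = 30 min


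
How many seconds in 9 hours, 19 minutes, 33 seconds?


Hours: 9 × 3600 = 32400
Minutes: 19 × 60 = 1140
Seconds: 33
Total = 32400 + 1140 + 33 = 33573

33573 seconds


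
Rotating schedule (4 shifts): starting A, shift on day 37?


Shifts: A, B, C, D
Start: A (index 0)
Day 37: (0 + 37 - 1) mod 4
= 36 mod 4
= 0
Index 0 → shift A

Shift A


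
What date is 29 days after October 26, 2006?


Start: October 26, 2006
Add 29 days
October 26 → November 1: 31 - 26 + 1 = 6 days (29 - 6 = 23 left)
November 1 + 23 = November 24, 2006

November 24, 2006


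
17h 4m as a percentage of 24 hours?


Total minutes: 17×60 + 4 = 1024
Day = 24×60 = 1440 minutes
Fraction = 1024/1440 ≈ 0.7111
As a percentage: 1024/1440 × 100 ≈ 71.11%

0.7111 (71.11%)


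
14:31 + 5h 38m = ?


20:09

Start: 871 minutes from midnight
Add: 338 minutes
Total: 1209 minutes
Hours: 1209 ÷ 60 = 20 remainder 9


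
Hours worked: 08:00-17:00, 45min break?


8h 15m (495 minutes)

Total time = (17×60+0) - (8×60+0)
= 1020 - 480 = 540 min
Minus break: 540 - 45 = 495 min
= 8h 15m


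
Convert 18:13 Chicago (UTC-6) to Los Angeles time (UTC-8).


Time difference = UTC-8 - UTC-6 = -2 hours
New hour = (18 -2) mod 24
= 16 mod 24 = 16
Minutes unchanged → 16:13

16:13


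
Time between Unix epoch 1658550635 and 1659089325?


Difference = 1659089325 - 1658550635 = 538690 seconds
In hours: 538690 / 3600 ≈ 149.6
In days: 538690 / 86400 ≈ 6.23

538690 seconds (149.6 hours / 6.23 days)


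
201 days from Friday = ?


Start: Friday (index 4)
(4 + 201) mod 7
= 205 mod 7
= 2
Index 2 → Wednesday

Wednesday


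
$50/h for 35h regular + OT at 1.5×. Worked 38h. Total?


Regular: 35h × $50 = $1750.00
Overtime: 38 - 35 = 3h
OT pay: 3h × $50 × 1.5 = $225.00
Total = $1750.00 + $225.00 = $1975.00

$1975.00


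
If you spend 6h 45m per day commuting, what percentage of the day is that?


28.1%

Time: 405 minutes
Day: 1440 minutes
Percentage = (405/1440) × 100 ≈ 28.1%


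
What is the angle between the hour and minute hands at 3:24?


42.0°

Hour hand = 3×30 + 24×0.5 = 102.0°
Minute hand = 24×6 = 144°
Difference = |102.0 - 144| = 42.0°


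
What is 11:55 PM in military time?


23:55

Input: 11:55 PM
PM: 11 + 12 = 23


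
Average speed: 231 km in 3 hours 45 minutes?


61.6 km/h

Distance: 231 km
Time: 3h 45m = 225 min = 225/60 = 15/4 hours
Speed = 231 ÷ (15/4) = 231 × 4 / 15 = 924/15 = 61.6 km/h


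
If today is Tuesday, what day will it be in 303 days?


Start: Tuesday (index 1)
(1 + 303) mod 7
= 304 mod 7
= 3
Index 3 → Thursday

Thursday


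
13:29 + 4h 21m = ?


17:50

Start: 809 minutes from midnight
Add: 261 minutes
Total: 1070 minutes
Hours: 1070 ÷ 60 = 17 remainder 50


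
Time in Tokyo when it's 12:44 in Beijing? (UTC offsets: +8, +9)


13:44

Time difference = UTC+9 - UTC+8 = +1 hours
New hour = (12 + 1) mod 24
= 13 mod 24 = 13
Minutes unchanged → 13:44


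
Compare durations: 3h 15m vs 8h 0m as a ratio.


Duration 1: 195 minutes
Duration 2: 480 minutes
Ratio = 195:480
GCD = 15
Simplified = 13:32
As a decimal: 13/32 ≈ 0.41

13:32 (0.41)


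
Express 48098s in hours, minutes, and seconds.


13h 21m 38s

Hours: 48098 ÷ 3600 = 13 remainder 1298
Minutes: 1298 ÷ 60 = 21 remainder 38
Seconds: 38


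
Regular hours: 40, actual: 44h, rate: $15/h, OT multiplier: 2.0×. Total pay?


$720.00

Regular: 40h × $15 = $600.00
Overtime: 44 - 40 = 4h
OT pay: 4h × $15 × 2.0 = $120.00
Total = $600.00 + $120.00 = $720.00


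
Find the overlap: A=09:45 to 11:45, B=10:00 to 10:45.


45 minutes

Meeting A: 585-705 (in minutes from midnight)
Meeting B: 600-645
Overlap start = max(585, 600) = 600
Overlap end = min(705, 645) = 645
Overlap = max(0, 645 - 600) = 45 min


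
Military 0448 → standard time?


4:48 AM

Hour: 4
4 < 12 → AM


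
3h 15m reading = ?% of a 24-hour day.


13.5%

Time: 195 minutes
Day: 1440 minutes
Percentage = (195/1440) × 100 ≈ 13.5%


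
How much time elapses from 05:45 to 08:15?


2h 30m

End time in minutes: 8×60 + 15 = 495
Start time in minutes: 5×60 + 45 = 345
Difference = 495 - 345 = 150 minutes
= 2 hours 30 minutes


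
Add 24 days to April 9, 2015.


Start: April 9, 2015
Add 24 days
April 9 → May 1: 30 - 9 + 1 = 22 days (24 - 22 = 2 left)
May 1 + 2 = May 3, 2015

May 3, 2015


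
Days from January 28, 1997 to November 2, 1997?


278 days

From January 28, 1997 to November 2, 1997
Rest of January 1997: 31 - 28 = 3
Full months: February 1997 28, March 31, April 30, May 31, June 30, July 31, August 31, September 30, October 31
Days into November 1997: 2
Total = 3 + 28 + 31 + 30 + 31 + 30 + 31 + 31 + 30 + 31 + 2 = 278 days


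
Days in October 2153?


Month: October (month 10)
October has 31 days

31 days


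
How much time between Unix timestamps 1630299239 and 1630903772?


604533 seconds (167.9 hours / 7.00 days)

Difference = 1630903772 - 1630299239 = 604533 seconds
In hours: 604533 / 3600 ≈ 167.9
In days: 604533 / 86400 ≈ 7.00


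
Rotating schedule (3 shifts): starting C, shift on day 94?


Shift C

Shifts: A, B, C
Start: C (index 2)
Day 94: (2 + 94 - 1) mod 3
= 95 mod 3
= 2
Index 2 → shift C


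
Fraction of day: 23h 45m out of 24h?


Total minutes: 23×60 + 45 = 1425
Day = 24×60 = 1440 minutes
Fraction = 1425/1440 ≈ 0.9896
As a percentage: 1425/1440 × 100 ≈ 98.96%

0.9896 (98.96%)


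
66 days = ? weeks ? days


9 weeks 3 days

Weeks: 66 ÷ 7 = 9 remainder 3


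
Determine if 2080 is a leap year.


Rules: divisible by 4 AND (not by 100 OR by 400)
2080 ÷ 4 = 520 exactly → divisible by 4
2080 ÷ 100 = 20 remainder 80 → not divisible by 100
Divisible by 4 but not by 100 → leap year

Yes


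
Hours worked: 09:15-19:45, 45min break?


9h 45m (585 minutes)

Total time = (19×60+45) - (9×60+15)
= 1185 - 555 = 630 min
Minus break: 630 - 45 = 585 min
= 9h 45m


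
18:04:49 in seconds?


Hours: 18 × 3600 = 64800
Minutes: 4 × 60 = 240
Seconds: 49
Total = 64800 + 240 + 49 = 65089

65089 seconds


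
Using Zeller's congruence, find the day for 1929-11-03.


Sunday

Zeller's congruence:
q=3, m=11, k=29, j=19
h = (3 + ⌊13×12/5⌋ + 29 + ⌊29/4⌋ + ⌊19/4⌋ - 2×19) mod 7
= (3 + 31 + 29 + 7 + 4 - 38) mod 7
= 36 mod 7 = 1
h=1 → Sunday


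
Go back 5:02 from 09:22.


Start: 562 minutes from midnight
Subtract: 302 minutes
Remaining: 562 - 302 = 260
Hours: 4, Minutes: 20

04:20


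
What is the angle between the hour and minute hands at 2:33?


Hour hand = 2×30 + 33×0.5 = 76.5°
Minute hand = 33×6 = 198°
Difference = |76.5 - 198| = 121.5°

121.5°


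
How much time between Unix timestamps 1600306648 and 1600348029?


41381 seconds (11.5 hours / 0.48 days)

Difference = 1600348029 - 1600306648 = 41381 seconds
In hours: 41381 / 3600 ≈ 11.5
In days: 41381 / 86400 ≈ 0.48


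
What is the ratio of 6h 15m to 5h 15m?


Duration 1: 375 minutes
Duration 2: 315 minutes
Ratio = 375:315
GCD = 15
Simplified = 25:21
As a decimal: 25/21 ≈ 1.19

25:21 (1.19)


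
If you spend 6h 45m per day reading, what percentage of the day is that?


28.1%

Time: 405 minutes
Day: 1440 minutes
Percentage = (405/1440) × 100 ≈ 28.1%


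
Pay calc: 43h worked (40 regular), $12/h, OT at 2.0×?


$552.00

Regular: 40h × $12 = $480.00
Overtime: 43 - 40 = 3h
OT pay: 3h × $12 × 2.0 = $72.00
Total = $480.00 + $72.00 = $552.00


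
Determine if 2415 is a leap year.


No

Rules: divisible by 4 AND (not by 100 OR by 400)
2415 ÷ 4 = 603 remainder 3 → not divisible by 4
Not divisible by 4 → not a leap year


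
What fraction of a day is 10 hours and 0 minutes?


Total minutes: 10×60 + 0 = 600
Day = 24×60 = 1440 minutes
Fraction = 600/1440 ≈ 0.4167
As a percentage: 600/1440 × 100 ≈ 41.67%

0.4167 (41.67%)


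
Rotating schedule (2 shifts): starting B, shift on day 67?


Shifts: A, B
Start: B (index 1)
Day 67: (1 + 67 - 1) mod 2
= 67 mod 2
= 1
Index 1 → shift B

Shift B


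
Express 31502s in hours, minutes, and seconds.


8h 45m 2s

Hours: 31502 ÷ 3600 = 8 remainder 2702
Minutes: 2702 ÷ 60 = 45 remainder 2
Seconds: 2


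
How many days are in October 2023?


31 days

Month: October (month 10)
October has 31 days


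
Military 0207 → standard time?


Hour: 2
2 < 12 → AM

2:07 AM


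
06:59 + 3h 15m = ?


10:14

Start: 419 minutes from midnight
Add: 195 minutes
Total: 614 minutes
Hours: 614 ÷ 60 = 10 remainder 14


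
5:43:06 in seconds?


Hours: 5 × 3600 = 18000
Minutes: 43 × 60 = 2580
Seconds: 6
Total = 18000 + 2580 + 6 = 20586

20586 seconds


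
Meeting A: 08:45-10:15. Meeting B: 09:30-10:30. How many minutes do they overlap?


Meeting A: 525-615 (in minutes from midnight)
Meeting B: 570-630
Overlap start = max(525, 570) = 570
Overlap end = min(615, 630) = 615
Overlap = max(0, 615 - 570) = 45 min

45 minutes


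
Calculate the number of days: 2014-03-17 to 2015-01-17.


306 days

From March 17, 2014 to January 17, 2015
Rest of March 2014: 31 - 17 = 14
Full months: April 30, May 31, June 30, July 31, August 31, September 30, October 31, November 30, December 31
Days into January 2015: 17
Total = 14 + 30 + 31 + 30 + 31 + 31 + 30 + 31 + 30 + 31 + 17 = 306 days


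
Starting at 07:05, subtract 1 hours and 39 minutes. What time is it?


Start: 425 minutes from midnight
Subtract: 99 minutes
Remaining: 425 - 99 = 326
Hours: 5, Minutes: 26

05:26


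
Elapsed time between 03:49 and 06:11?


End time in minutes: 6×60 + 11 = 371
Start time in minutes: 3×60 + 49 = 229
Difference = 371 - 229 = 142 minutes
= 2 hours 22 minutes

2h 22m


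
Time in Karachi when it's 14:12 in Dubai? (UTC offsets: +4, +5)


15:12

Time difference = UTC+5 - UTC+4 = +1 hours
New hour = (14 + 1) mod 24
= 15 mod 24 = 15
Minutes unchanged → 15:12


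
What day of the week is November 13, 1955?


Zeller's congruence:
q=13, m=11, k=55, j=19
h = (13 + ⌊13×12/5⌋ + 55 + ⌊55/4⌋ + ⌊19/4⌋ - 2×19) mod 7
= (13 + 31 + 55 + 13 + 4 - 38) mod 7
= 78 mod 7 = 1
h=1 → Sunday

Sunday


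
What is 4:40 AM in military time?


Input: 4:40 AM
AM hour stays: 4

04:40


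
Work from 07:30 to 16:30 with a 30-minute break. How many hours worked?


Total time = (16×60+30) - (7×60+30)
= 990 - 450 = 540 min
Minus break: 540 - 30 = 510 min
= 8h 30m

8h 30m (510 minutes)


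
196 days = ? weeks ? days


28 weeks 0 days

Weeks: 196 ÷ 7 = 28 remainder 0


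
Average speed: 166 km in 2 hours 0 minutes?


83.0 km/h

Distance: 166 km
Time: 2 hours
Speed = 166 / 2 = 83.0 km/h


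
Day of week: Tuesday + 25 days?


Start: Tuesday (index 1)
(1 + 25) mod 7
= 26 mod 7
= 5
Index 5 → Saturday

Saturday


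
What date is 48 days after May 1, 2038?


Start: May 1, 2038
Add 48 days
May 1 → June 1: 31 - 1 + 1 = 31 days (48 - 31 = 17 left)
June 1 + 17 = June 18, 2038

June 18, 2038


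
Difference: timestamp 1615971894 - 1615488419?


Difference = 1615971894 - 1615488419 = 483475 seconds
In hours: 483475 / 3600 ≈ 134.3
In days: 483475 / 86400 ≈ 5.60

483475 seconds (134.3 hours / 5.60 days)


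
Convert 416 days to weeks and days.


59 weeks 3 days

Weeks: 416 ÷ 7 = 59 remainder 3


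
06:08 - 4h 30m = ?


01:38

Start: 368 minutes from midnight
Subtract: 270 minutes
Remaining: 368 - 270 = 98
Hours: 1, Minutes: 38


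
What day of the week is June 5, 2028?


Monday

Zeller's congruence:
q=5, m=6, k=28, j=20
h = (5 + ⌊13×7/5⌋ + 28 + ⌊28/4⌋ + ⌊20/4⌋ - 2×20) mod 7
= (5 + 18 + 28 + 7 + 5 - 40) mod 7
= 23 mod 7 = 2
h=2 → Monday


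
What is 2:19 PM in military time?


14:19

Input: 2:19 PM
PM: 2 + 12 = 14


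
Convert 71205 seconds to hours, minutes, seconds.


19h 46m 45s

Hours: 71205 ÷ 3600 = 19 remainder 2805
Minutes: 2805 ÷ 60 = 46 remainder 45
Seconds: 45


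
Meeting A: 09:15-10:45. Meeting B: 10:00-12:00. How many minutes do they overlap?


Meeting A: 555-645 (in minutes from midnight)
Meeting B: 600-720
Overlap start = max(555, 600) = 600
Overlap end = min(645, 720) = 645
Overlap = max(0, 645 - 600) = 45 min

45 minutes


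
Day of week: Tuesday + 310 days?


Thursday

Start: Tuesday (index 1)
(1 + 310) mod 7
= 311 mod 7
= 3
Index 3 → Thursday


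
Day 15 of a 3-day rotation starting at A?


Shifts: A, B, C
Start: A (index 0)
Day 15: (0 + 15 - 1) mod 3
= 14 mod 3
= 2
Index 2 → shift C

Shift C


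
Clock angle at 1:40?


170.0°

Hour hand = 1×30 + 40×0.5 = 50.0°
Minute hand = 40×6 = 240°
Difference = |50.0 - 240| = 190.0°
Since > 180°: 360 - 190.0 = 170.0°


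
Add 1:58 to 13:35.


Start: 815 minutes from midnight
Add: 118 minutes
Total: 933 minutes
Hours: 933 ÷ 60 = 15 remainder 33

15:33


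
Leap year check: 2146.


No

Rules: divisible by 4 AND (not by 100 OR by 400)
2146 ÷ 4 = 536 remainder 2 → not divisible by 4
Not divisible by 4 → not a leap year


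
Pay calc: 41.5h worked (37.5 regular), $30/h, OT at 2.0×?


$1365.00

Regular: 37.5h × $30 = $1125.00
Overtime: 41.5 - 37.5 = 4.0h
OT pay: 4.0h × $30 × 2.0 = $240.00
Total = $1125.00 + $240.00 = $1365.00


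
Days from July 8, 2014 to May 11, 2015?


307 days

From July 8, 2014 to May 11, 2015
Rest of July 2014: 31 - 8 = 23
Full months: August 31, September 30, October 31, November 30, December 31, January 31, February 2015 28, March 31, April 30
Days into May 2015: 11
Total = 23 + 31 + 30 + 31 + 30 + 31 + 31 + 28 + 31 + 30 + 11 = 307 days


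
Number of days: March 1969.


31 days

Month: March (month 3)
March has 31 days


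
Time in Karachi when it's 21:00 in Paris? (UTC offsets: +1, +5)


01:00 (next day)

Time difference = UTC+5 - UTC+1 = +4 hours
New hour = (21 + 4) mod 24
= 25 mod 24 = 1
Minutes unchanged → 01:00; 25 ≥ 24 → next day


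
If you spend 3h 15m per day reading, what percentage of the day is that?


Time: 195 minutes
Day: 1440 minutes
Percentage = (195/1440) × 100 ≈ 13.5%

13.5%


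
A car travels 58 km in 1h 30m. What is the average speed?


Distance: 58 km
Time: 1h 30m = 90 min = 90/60 = 3/2 hours
Speed = 58 ÷ (3/2) = 58 × 2 / 3 = 116/3 ≈ 38.7 km/h

38.7 km/h


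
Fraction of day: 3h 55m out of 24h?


0.1632 (16.32%)

Total minutes: 3×60 + 55 = 235
Day = 24×60 = 1440 minutes
Fraction = 235/1440 ≈ 0.1632
As a percentage: 235/1440 × 100 ≈ 16.32%


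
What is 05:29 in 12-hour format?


5:29 AM

Hour: 5
5 < 12 → AM


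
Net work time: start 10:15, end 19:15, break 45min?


8h 15m (495 minutes)

Total time = (19×60+15) - (10×60+15)
= 1155 - 615 = 540 min
Minus break: 540 - 45 = 495 min
= 8h 15m


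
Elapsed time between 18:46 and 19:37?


End time in minutes: 19×60 + 37 = 1177
Start time in minutes: 18×60 + 46 = 1126
Difference = 1177 - 1126 = 51 minutes
= 0 hours 51 minutes

0h 51m


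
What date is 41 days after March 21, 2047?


May 1, 2047

Start: March 21, 2047
Add 41 days
March 21 → April 1: 31 - 21 + 1 = 11 days (41 - 11 = 30 left)
April 1 → May 1: 30 - 1 + 1 = 30 days (30 - 30 = 0 left)
Land exactly on May 1, 2047


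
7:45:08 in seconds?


27908 seconds

Hours: 7 × 3600 = 25200
Minutes: 45 × 60 = 2700
Seconds: 8
Total = 25200 + 2700 + 8 = 27908


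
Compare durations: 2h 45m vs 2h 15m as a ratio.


Duration 1: 165 minutes
Duration 2: 135 minutes
Ratio = 165:135
GCD = 15
Simplified = 11:9
As a decimal: 11/9 ≈ 1.22

11:9 (1.22)


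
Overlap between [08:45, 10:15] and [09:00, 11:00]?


75 minutes

Meeting A: 525-615 (in minutes from midnight)
Meeting B: 540-660
Overlap start = max(525, 540) = 540
Overlap end = min(615, 660) = 615
Overlap = max(0, 615 - 540) = 75 min


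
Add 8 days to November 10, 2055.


November 18, 2055

Start: November 10, 2055
Add 8 days
November 10 + 8 = November 18, 2055


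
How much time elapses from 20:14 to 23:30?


End time in minutes: 23×60 + 30 = 1410
Start time in minutes: 20×60 + 14 = 1214
Difference = 1410 - 1214 = 196 minutes
= 3 hours 16 minutes

3h 16m


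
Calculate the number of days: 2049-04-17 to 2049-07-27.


From April 17, 2049 to July 27, 2049
Rest of April 2049: 30 - 17 = 13
Full months: May 31, June 30
Days into July 2049: 27
Total = 13 + 31 + 30 + 27 = 101 days

101 days


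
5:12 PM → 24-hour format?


17:12

Input: 5:12 PM
PM: 5 + 12 = 17


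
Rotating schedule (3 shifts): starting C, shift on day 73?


Shift C

Shifts: A, B, C
Start: C (index 2)
Day 73: (2 + 73 - 1) mod 3
= 74 mod 3
= 2
Index 2 → shift C


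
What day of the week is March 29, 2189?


Zeller's congruence:
q=29, m=3, k=89, j=21
h = (29 + ⌊13×4/5⌋ + 89 + ⌊89/4⌋ + ⌊21/4⌋ - 2×21) mod 7
= (29 + 10 + 89 + 22 + 5 - 42) mod 7
= 113 mod 7 = 1
h=1 → Sunday

Sunday


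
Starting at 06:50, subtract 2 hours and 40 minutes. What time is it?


04:10

Start: 410 minutes from midnight
Subtract: 160 minutes
Remaining: 410 - 160 = 250
Hours: 4, Minutes: 10


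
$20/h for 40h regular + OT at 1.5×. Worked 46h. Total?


$980.00

Regular: 40h × $20 = $800.00
Overtime: 46 - 40 = 6h
OT pay: 6h × $20 × 1.5 = $180.00
Total = $800.00 + $180.00 = $980.00


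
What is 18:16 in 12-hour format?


Hour: 18
18 - 12 = 6 → PM

6:16 PM


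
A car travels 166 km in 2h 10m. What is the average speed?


Distance: 166 km
Time: 2h 10m = 130 min = 130/60 = 13/6 hours
Speed = 166 ÷ (13/6) = 166 × 6 / 13 = 996/13 ≈ 76.6 km/h

76.6 km/h


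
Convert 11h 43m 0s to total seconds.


Hours: 11 × 3600 = 39600
Minutes: 43 × 60 = 2580
Seconds: 0
Total = 39600 + 2580 + 0 = 42180

42180 seconds


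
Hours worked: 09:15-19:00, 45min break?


Total time = (19×60+0) - (9×60+15)
= 1140 - 555 = 585 min
Minus break: 585 - 45 = 540 min
= 9h 0m

9h 0m (540 minutes)


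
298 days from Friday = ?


Start: Friday (index 4)
(4 + 298) mod 7
= 302 mod 7
= 1
Index 1 → Tuesday

Tuesday


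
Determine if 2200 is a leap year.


No

Rules: divisible by 4 AND (not by 100 OR by 400)
2200 ÷ 4 = 550 exactly → divisible by 4
2200 ÷ 100 = 22 exactly → divisible by 100
2200 ÷ 400 = 5 remainder 200 → not divisible by 400
Divisible by 100 but not by 400 → not a leap year


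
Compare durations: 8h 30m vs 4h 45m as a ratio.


34:19 (1.79)

Duration 1: 510 minutes
Duration 2: 285 minutes
Ratio = 510:285
GCD = 15
Simplified = 34:19
As a decimal: 34/19 ≈ 1.79


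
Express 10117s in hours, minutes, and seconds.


2h 48m 37s

Hours: 10117 ÷ 3600 = 2 remainder 2917
Minutes: 2917 ÷ 60 = 48 remainder 37
Seconds: 37


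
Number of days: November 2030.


Month: November (month 11)
November has 30 days

30 days


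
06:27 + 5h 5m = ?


Start: 387 minutes from midnight
Add: 305 minutes
Total: 692 minutes
Hours: 692 ÷ 60 = 11 remainder 32

11:32


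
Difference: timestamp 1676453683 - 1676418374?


Difference = 1676453683 - 1676418374 = 35309 seconds
In hours: 35309 / 3600 ≈ 9.8
In days: 35309 / 86400 ≈ 0.41

35309 seconds (9.8 hours / 0.41 days)


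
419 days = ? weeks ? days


59 weeks 6 days

Weeks: 419 ÷ 7 = 59 remainder 6


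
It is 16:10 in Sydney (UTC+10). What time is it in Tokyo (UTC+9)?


Time difference = UTC+9 - UTC+10 = -1 hours
New hour = (16 -1) mod 24
= 15 mod 24 = 15
Minutes unchanged → 15:10

15:10


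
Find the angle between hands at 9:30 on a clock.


105.0°

Hour hand = 9×30 + 30×0.5 = 285.0°
Minute hand = 30×6 = 180°
Difference = |285.0 - 180| = 105.0°


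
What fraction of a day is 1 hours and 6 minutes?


0.0458 (4.58%)

Total minutes: 1×60 + 6 = 66
Day = 24×60 = 1440 minutes
Fraction = 66/1440 ≈ 0.0458
As a percentage: 66/1440 × 100 ≈ 4.58%


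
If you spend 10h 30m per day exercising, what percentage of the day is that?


Time: 630 minutes
Day: 1440 minutes
Percentage = (630/1440) × 100 ≈ 43.8%

43.8%


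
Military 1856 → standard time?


6:56 PM

Hour: 18
18 - 12 = 6 → PM


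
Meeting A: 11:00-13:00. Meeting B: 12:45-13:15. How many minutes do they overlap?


15 minutes

Meeting A: 660-780 (in minutes from midnight)
Meeting B: 765-795
Overlap start = max(660, 765) = 765
Overlap end = min(780, 795) = 780
Overlap = max(0, 780 - 765) = 15 min


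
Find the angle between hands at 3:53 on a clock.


Hour hand = 3×30 + 53×0.5 = 116.5°
Minute hand = 53×6 = 318°
Difference = |116.5 - 318| = 201.5°
Since > 180°: 360 - 201.5 = 158.5°

158.5°


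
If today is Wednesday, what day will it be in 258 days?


Tuesday

Start: Wednesday (index 2)
(2 + 258) mod 7
= 260 mod 7
= 1
Index 1 → Tuesday


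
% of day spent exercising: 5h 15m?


21.9%

Time: 315 minutes
Day: 1440 minutes
Percentage = (315/1440) × 100 ≈ 21.9%


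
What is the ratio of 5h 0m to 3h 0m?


5:3 (1.67)

Duration 1: 300 minutes
Duration 2: 180 minutes
Ratio = 300:180
GCD = 60
Simplified = 5:3
As a decimal: 5/3 ≈ 1.67


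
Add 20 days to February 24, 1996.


March 15, 1996

Start: February 24, 1996
Add 20 days
February 24 → March 1: 29 - 24 + 1 = 6 days (20 - 6 = 14 left)
March 1 + 14 = March 15, 1996


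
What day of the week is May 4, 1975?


Zeller's congruence:
q=4, m=5, k=75, j=19
h = (4 + ⌊13×6/5⌋ + 75 + ⌊75/4⌋ + ⌊19/4⌋ - 2×19) mod 7
= (4 + 15 + 75 + 18 + 4 - 38) mod 7
= 78 mod 7 = 1
h=1 → Sunday

Sunday


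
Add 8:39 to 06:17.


Start: 377 minutes from midnight
Add: 519 minutes
Total: 896 minutes
Hours: 896 ÷ 60 = 14 remainder 56

14:56


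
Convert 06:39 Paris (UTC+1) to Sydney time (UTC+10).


Time difference = UTC+10 - UTC+1 = +9 hours
New hour = (6 + 9) mod 24
= 15 mod 24 = 15
Minutes unchanged → 15:39

15:39


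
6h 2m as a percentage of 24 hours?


0.2514 (25.14%)

Total minutes: 6×60 + 2 = 362
Day = 24×60 = 1440 minutes
Fraction = 362/1440 ≈ 0.2514
As a percentage: 362/1440 × 100 ≈ 25.14%


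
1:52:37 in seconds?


Hours: 1 × 3600 = 3600
Minutes: 52 × 60 = 3120
Seconds: 37
Total = 3600 + 3120 + 37 = 6757

6757 seconds


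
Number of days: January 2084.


31 days

Month: January (month 1)
January has 31 days


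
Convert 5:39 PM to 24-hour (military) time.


Input: 5:39 PM
PM: 5 + 12 = 17

17:39


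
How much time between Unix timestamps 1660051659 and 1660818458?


766799 seconds (213.0 hours / 8.87 days)

Difference = 1660818458 - 1660051659 = 766799 seconds
In hours: 766799 / 3600 ≈ 213.0
In days: 766799 / 86400 ≈ 8.87


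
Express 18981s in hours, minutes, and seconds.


5h 16m 21s

Hours: 18981 ÷ 3600 = 5 remainder 981
Minutes: 981 ÷ 60 = 16 remainder 21
Seconds: 21


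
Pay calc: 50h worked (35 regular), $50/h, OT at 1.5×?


Regular: 35h × $50 = $1750.00
Overtime: 50 - 35 = 15h
OT pay: 15h × $50 × 1.5 = $1125.00
Total = $1750.00 + $1125.00 = $2875.00

$2875.00


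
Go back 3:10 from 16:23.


Start: 983 minutes from midnight
Subtract: 190 minutes
Remaining: 983 - 190 = 793
Hours: 13, Minutes: 13

13:13


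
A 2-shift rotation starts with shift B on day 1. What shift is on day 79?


Shifts: A, B
Start: B (index 1)
Day 79: (1 + 79 - 1) mod 2
= 79 mod 2
= 1
Index 1 → shift B

Shift B


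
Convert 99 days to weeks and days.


Weeks: 99 ÷ 7 = 14 remainder 1

14 weeks 1 days


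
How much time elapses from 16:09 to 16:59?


End time in minutes: 16×60 + 59 = 1019
Start time in minutes: 16×60 + 9 = 969
Difference = 1019 - 969 = 50 minutes
= 0 hours 50 minutes

0h 50m


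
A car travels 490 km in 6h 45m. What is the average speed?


72.6 km/h

Distance: 490 km
Time: 6h 45m = 405 min = 405/60 = 27/4 hours
Speed = 490 ÷ (27/4) = 490 × 4 / 27 = 1960/27 ≈ 72.6 km/h


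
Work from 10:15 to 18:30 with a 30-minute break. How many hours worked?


7h 45m (465 minutes)

Total time = (18×60+30) - (10×60+15)
= 1110 - 615 = 495 min
Minus break: 495 - 30 = 465 min
= 7h 45m


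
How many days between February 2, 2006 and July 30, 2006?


178 days

From February 2, 2006 to July 30, 2006
Rest of February 2006: 28 - 2 = 26
Full months: March 31, April 30, May 31, June 30
Days into July 2006: 30
Total = 26 + 31 + 30 + 31 + 30 + 30 = 178 days


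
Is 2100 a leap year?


Rules: divisible by 4 AND (not by 100 OR by 400)
2100 ÷ 4 = 525 exactly → divisible by 4
2100 ÷ 100 = 21 exactly → divisible by 100
2100 ÷ 400 = 5 remainder 100 → not divisible by 400
Divisible by 100 but not by 400 → not a leap year

No


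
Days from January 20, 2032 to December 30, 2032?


345 days

From January 20, 2032 to December 30, 2032
Rest of January 2032: 31 - 20 = 11
Full months: February 2032 29, March 31, April 30, May 31, June 30, July 31, August 31, September 30, October 31, November 30
Days into December 2032: 30
Total = 11 + 29 + 31 + 30 + 31 + 30 + 31 + 31 + 30 + 31 + 30 + 30 = 345 days


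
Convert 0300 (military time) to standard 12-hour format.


3:00 AM

Hour: 3
3 < 12 → AM


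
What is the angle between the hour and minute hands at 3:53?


158.5°

Hour hand = 3×30 + 53×0.5 = 116.5°
Minute hand = 53×6 = 318°
Difference = |116.5 - 318| = 201.5°
Since > 180°: 360 - 201.5 = 158.5°


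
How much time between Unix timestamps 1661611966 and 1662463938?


Difference = 1662463938 - 1661611966 = 851972 seconds
In hours: 851972 / 3600 ≈ 236.7
In days: 851972 / 86400 ≈ 9.86

851972 seconds (236.7 hours / 9.86 days)


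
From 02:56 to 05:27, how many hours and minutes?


2h 31m

End time in minutes: 5×60 + 27 = 327
Start time in minutes: 2×60 + 56 = 176
Difference = 327 - 176 = 151 minutes
= 2 hours 31 minutes


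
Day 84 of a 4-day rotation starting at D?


Shift C

Shifts: A, B, C, D
Start: D (index 3)
Day 84: (3 + 84 - 1) mod 4
= 86 mod 4
= 2
Index 2 → shift C


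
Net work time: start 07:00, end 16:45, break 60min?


Total time = (16×60+45) - (7×60+0)
= 1005 - 420 = 585 min
Minus break: 585 - 60 = 525 min
= 8h 45m

8h 45m (525 minutes)


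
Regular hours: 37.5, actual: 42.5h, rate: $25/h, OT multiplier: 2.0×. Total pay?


$1187.50

Regular: 37.5h × $25 = $937.50
Overtime: 42.5 - 37.5 = 5.0h
OT pay: 5.0h × $25 × 2.0 = $250.00
Total = $937.50 + $250.00 = $1187.50


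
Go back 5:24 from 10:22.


Start: 622 minutes from midnight
Subtract: 324 minutes
Remaining: 622 - 324 = 298
Hours: 4, Minutes: 58

04:58


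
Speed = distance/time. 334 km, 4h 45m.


70.3 km/h

Distance: 334 km
Time: 4h 45m = 285 min = 285/60 = 19/4 hours
Speed = 334 ÷ (19/4) = 334 × 4 / 19 = 1336/19 ≈ 70.3 km/h


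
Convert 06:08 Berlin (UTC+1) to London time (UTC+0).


05:08

Time difference = UTC+0 - UTC+1 = -1 hours
New hour = (6 -1) mod 24
= 5 mod 24 = 5
Minutes unchanged → 05:08


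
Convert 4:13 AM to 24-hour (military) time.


04:13

Input: 4:13 AM
AM hour stays: 4


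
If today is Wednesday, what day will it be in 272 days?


Tuesday

Start: Wednesday (index 2)
(2 + 272) mod 7
= 274 mod 7
= 1
Index 1 → Tuesday


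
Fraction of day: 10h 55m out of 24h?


0.4549 (45.49%)

Total minutes: 10×60 + 55 = 655
Day = 24×60 = 1440 minutes
Fraction = 655/1440 ≈ 0.4549
As a percentage: 655/1440 × 100 ≈ 45.49%


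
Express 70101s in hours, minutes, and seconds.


19h 28m 21s

Hours: 70101 ÷ 3600 = 19 remainder 1701
Minutes: 1701 ÷ 60 = 28 remainder 21
Seconds: 21
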